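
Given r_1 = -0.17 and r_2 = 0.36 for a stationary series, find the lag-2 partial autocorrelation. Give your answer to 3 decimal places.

0.341

φ_{22} = (r_2 − r_1²) / (1 − r_1²)
r_1² = (-0.17)² = 0.0289
Numerator = 0.36 − 0.0289 = 0.3311; denominator = 1 − 0.0289 = 0.9711
φ_{22} = 0.3311 / 0.9711 = 0.341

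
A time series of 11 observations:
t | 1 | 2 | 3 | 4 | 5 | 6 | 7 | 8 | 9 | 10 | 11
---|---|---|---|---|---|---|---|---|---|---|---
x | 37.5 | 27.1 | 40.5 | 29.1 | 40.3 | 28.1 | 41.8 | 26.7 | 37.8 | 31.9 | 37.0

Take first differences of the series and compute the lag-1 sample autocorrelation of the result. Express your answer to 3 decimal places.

-0.924

First differences Δx: -10.4, 13.4, -11.4, 11.2, -12.2, 13.7, -15.1, 11.1, -5.9, 5.1
Mean of differences = -0.0500
Numerator Σ(Δx_t−Δx̄)(Δx_{t+1}−Δx̄) = -1193.4025
Denominator Σ(Δx_t−Δx̄)² = 1291.6650
r_1(Δx) = -1193.4025 / 1291.6650 = -0.924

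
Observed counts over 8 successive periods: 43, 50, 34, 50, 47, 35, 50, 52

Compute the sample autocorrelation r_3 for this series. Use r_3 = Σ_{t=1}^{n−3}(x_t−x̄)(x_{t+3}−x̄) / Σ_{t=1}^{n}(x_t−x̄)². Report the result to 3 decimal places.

0.420

Mean x̄ = (43 + 50 + 34 + 50 + 47 + 35 + 50 + 52)/8 = 45.1250
Σ(x_t−x̄)(x_{t+3}−x̄) = (-10.3594) + (9.1406) + (112.6406) + (23.7656) + (12.8906) = 148.0781
Denominator Σ(x_t−x̄)² = 352.8750
r_3 = 148.0781 / 352.8750 = 0.420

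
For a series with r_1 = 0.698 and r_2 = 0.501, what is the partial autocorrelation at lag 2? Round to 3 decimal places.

φ_{22} = (r_2 − r_1²) / (1 − r_1²)
r_1² = (0.698)² = 0.487204
Numerator = 0.501 − 0.4872 = 0.0138; denominator = 1 − 0.4872 = 0.5128
φ_{22} = 0.0138 / 0.5128 = 0.027

0.027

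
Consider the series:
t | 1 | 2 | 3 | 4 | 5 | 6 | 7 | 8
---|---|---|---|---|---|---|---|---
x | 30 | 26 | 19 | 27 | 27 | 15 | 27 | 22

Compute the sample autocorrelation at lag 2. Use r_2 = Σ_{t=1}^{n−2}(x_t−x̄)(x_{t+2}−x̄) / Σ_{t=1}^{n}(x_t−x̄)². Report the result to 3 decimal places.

-0.215

Mean x̄ = (30 + 26 + 19 + 27 + 27 + 15 + 27 + 22)/8 = 24.1250
Numerator Σ_{t=1}^{6}(x_t−x̄)(x_{t+2}−x̄) = -38.0313
Denominator Σ(x_t−x̄)² = 176.8750
r_2 = -38.0313 / 176.8750 = -0.215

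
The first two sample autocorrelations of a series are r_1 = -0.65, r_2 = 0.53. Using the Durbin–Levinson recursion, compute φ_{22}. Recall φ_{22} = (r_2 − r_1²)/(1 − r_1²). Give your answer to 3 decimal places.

0.186

φ_{22} = (r_2 − r_1²) / (1 − r_1²)
r_1² = (-0.65)² = 0.4225
Numerator = 0.53 − 0.4225 = 0.1075; denominator = 1 − 0.4225 = 0.5775
φ_{22} = 0.1075 / 0.5775 = 0.186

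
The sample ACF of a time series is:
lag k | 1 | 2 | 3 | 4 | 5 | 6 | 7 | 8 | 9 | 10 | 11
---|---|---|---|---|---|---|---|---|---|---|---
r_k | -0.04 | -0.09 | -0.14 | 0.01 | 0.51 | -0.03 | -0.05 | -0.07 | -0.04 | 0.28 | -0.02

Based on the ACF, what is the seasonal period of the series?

The largest autocorrelation is r_5 = 0.51, with a weaker echo at lag 10 (0.28); the remaining lags stay at or below 0.01.
The dominant spike at lag 5 indicates a seasonal period of 5.

5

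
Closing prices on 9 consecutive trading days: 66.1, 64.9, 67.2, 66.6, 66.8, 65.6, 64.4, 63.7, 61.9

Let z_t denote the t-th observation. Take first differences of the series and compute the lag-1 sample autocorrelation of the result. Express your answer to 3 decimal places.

First differences Δz: -1.2, 2.3, -0.6, 0.2, -1.2, -1.2, -0.7, -1.8
Mean of differences = -0.5250
Numerator Σ(Δz_t−Δz̄)(Δz_{t+1}−Δz̄) = -1.8656
Denominator Σ(Δz_t−Δz̄)² = 11.5350
r_1(Δz) = -1.8656 / 11.5350 = -0.162

-0.162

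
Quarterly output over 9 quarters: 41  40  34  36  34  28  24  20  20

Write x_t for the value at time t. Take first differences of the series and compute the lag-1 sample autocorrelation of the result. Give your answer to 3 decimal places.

First differences Δx: -1, -6, 2, -2, -6, -4, -4, 0
Mean of differences = -2.6250
Numerator Σ(Δx_t−Δx̄)(Δx_{t+1}−Δx̄) = -17.3906
Denominator Σ(Δx_t−Δx̄)² = 57.8750
r_1(Δx) = -17.3906 / 57.8750 = -0.300

-0.300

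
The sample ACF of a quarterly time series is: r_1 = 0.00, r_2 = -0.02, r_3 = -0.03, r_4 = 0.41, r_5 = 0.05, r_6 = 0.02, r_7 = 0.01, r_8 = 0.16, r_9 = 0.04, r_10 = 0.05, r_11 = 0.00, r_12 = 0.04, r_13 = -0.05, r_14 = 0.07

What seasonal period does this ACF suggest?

4

The largest autocorrelation is r_4 = 0.41, with a weaker echo at lag 8 (0.16); the remaining lags stay at or below 0.07.
The dominant spike at lag 4 indicates a seasonal period of 4.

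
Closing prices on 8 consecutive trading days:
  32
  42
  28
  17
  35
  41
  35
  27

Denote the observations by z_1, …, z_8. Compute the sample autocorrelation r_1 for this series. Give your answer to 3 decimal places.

Mean z̄ = (32 + 42 + 28 + 17 + 35 + 41 + 35 + 27)/8 = 32.1250
Σ(z_t−z̄)(z_{t+1}−z̄) = (-1.2344) + (-40.7344) + (62.3906) + (-43.4844) + (25.5156) + (25.5156) + (-14.7344) = 13.2344
Denominator Σ(z_t−z̄)² = 464.8750
r_1 = 13.2344 / 464.8750 = 0.028

0.028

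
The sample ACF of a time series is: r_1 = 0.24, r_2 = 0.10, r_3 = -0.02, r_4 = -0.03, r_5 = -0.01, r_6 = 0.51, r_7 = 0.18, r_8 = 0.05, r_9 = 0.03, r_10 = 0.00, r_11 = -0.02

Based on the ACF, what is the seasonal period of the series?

6

The largest autocorrelation is r_6 = 0.51; the remaining lags stay at or below 0.24. The elevated value at lag 1 (0.24), dropping to 0.10 at lag 2, reflects decaying short-term dependence rather than seasonality.
The dominant spike at lag 6 indicates a seasonal period of 6.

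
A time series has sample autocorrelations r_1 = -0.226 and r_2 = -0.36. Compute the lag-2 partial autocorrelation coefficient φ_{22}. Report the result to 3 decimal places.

φ_{22} = (r_2 − r_1²) / (1 − r_1²)
r_1² = (-0.226)² = 0.051076
Numerator = -0.36 − 0.0511 = -0.4111; denominator = 1 − 0.0511 = 0.9489
φ_{22} = -0.4111 / 0.9489 = -0.433

-0.433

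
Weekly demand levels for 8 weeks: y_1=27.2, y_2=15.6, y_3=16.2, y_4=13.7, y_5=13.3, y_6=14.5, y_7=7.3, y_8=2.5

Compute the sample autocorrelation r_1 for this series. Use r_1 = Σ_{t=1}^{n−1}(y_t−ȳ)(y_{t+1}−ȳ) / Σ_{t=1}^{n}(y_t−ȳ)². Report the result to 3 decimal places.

Mean ȳ = (27.2 + 15.6 + 16.2 + 13.7 + 13.3 + 14.5 + 7.3 + 2.5)/8 = 13.7875
Σ(y_t−ȳ)(y_{t+1}−ȳ) = (24.3102) + (4.3727) + (-0.2111) + (0.0427) + (-0.3473) + (-4.6223) + (73.2277) = 96.7723
Denominator Σ(y_t−ȳ)² = 359.2488
r_1 = 96.7723 / 359.2488 = 0.269

0.269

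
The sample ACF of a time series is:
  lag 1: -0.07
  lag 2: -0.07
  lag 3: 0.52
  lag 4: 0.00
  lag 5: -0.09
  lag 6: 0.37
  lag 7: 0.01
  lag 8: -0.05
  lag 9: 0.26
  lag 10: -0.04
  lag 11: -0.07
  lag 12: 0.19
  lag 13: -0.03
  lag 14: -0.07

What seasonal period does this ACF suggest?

The largest autocorrelation is r_3 = 0.52, with weaker echoes at lags 6 (0.37), 9 (0.26) and 12 (0.19); the remaining lags stay at or below 0.01.
The dominant spike at lag 3 indicates a seasonal period of 3.

3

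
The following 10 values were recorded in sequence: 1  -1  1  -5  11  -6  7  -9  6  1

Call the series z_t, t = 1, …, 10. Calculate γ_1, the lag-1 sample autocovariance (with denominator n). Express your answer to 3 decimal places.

-28.376

Mean z̄ = (1 − 1 + 1 − 5 + 11 − 6 + 7 − 9 + 6 + 1)/10 = 0.6000
Σ_{t=1}^{9}(z_t−z̄)(z_{t+1}−z̄) = -283.7600
γ_1 = -283.7600 / 10 = -28.376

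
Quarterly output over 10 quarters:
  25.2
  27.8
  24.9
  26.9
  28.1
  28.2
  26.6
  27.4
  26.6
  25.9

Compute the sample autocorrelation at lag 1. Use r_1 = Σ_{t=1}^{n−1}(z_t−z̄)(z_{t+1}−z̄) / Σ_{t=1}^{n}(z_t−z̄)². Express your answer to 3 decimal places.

-0.166

Mean z̄ = (25.2 + 27.8 + 24.9 + 26.9 + 28.1 + 28.2 + 26.6 + 27.4 + 26.6 + 25.9)/10 = 26.7600
Numerator Σ_{t=1}^{9}(z_t−z̄)(z_{t+1}−z̄) = -1.9976
Denominator Σ(z_t−z̄)² = 12.0640
r_1 = -1.9976 / 12.0640 = -0.166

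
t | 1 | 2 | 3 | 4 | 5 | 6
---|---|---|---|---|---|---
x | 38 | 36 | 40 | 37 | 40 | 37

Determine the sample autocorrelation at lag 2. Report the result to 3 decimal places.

0.500

Mean x̄ = (38 + 36 + 40 + 37 + 40 + 37)/6 = 38.0000
Deviations from mean: 0.0000, -2.0000, 2.0000, -1.0000, 2.0000, -1.0000
Σ(x_t−x̄)(x_{t+2}−x̄) = (0.0000) + (2.0000) + (4.0000) + (1.0000) = 7.0000
Denominator Σ(x_t−x̄)² = 14.0000
r_2 = 7.0000 / 14.0000 = 0.500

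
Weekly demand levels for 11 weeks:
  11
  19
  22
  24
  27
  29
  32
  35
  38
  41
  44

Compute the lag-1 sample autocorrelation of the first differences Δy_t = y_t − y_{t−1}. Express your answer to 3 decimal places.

First differences Δy: 8, 3, 2, 3, 2, 3, 3, 3, 3, 3
Mean of differences = 3.3000
Numerator Σ(Δy_t−Δȳ)(Δy_{t+1}−Δȳ) = 0.5100
Denominator Σ(Δy_t−Δȳ)² = 26.1000
r_1(Δy) = 0.5100 / 26.1000 = 0.020

0.020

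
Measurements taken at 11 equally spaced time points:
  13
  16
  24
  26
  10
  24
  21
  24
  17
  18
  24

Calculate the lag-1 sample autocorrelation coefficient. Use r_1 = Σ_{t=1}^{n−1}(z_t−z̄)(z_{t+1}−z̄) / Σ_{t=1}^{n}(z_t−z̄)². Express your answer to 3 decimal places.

Mean z̄ = (13 + 16 + 24 + 26 + 10 + 24 + 21 + 24 + 17 + 18 + 24)/11 = 19.7273
Numerator Σ_{t=1}^{10}(z_t−z̄)(z_{t+1}−z̄) = -70.0744
Denominator Σ(z_t−z̄)² = 278.1818
r_1 = -70.0744 / 278.1818 = -0.252

-0.252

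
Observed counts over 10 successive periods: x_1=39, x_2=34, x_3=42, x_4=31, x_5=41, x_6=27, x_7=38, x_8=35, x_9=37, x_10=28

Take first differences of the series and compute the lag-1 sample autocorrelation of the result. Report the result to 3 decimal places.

-0.829

First differences Δx: -5, 8, -11, 10, -14, 11, -3, 2, -9
Mean of differences = -1.2222
Numerator Σ(Δx_t−Δx̄)(Δx_{t+1}−Δx̄) = -586.8272
Denominator Σ(Δx_t−Δx̄)² = 707.5556
r_1(Δx) = -586.8272 / 707.5556 = -0.829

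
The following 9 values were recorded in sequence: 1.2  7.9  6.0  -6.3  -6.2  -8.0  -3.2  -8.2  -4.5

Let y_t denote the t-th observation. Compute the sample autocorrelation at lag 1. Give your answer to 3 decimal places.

Mean ȳ = (1.2 + 7.9 + 6.0 − 6.3 − 6.2 − 8.0 − 3.2 − 8.2 − 4.5)/9 = -2.3667
Numerator Σ_{t=1}^{8}(y_t−ȳ)(y_{t+1}−ȳ) = 148.2789
Denominator Σ(y_t−ȳ)² = 289.3000
r_1 = 148.2789 / 289.3000 = 0.513

0.513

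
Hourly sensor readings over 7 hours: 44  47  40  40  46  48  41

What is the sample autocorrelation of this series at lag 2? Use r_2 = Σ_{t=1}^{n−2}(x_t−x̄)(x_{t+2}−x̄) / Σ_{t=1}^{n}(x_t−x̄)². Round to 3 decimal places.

-0.632

Mean x̄ = (44 + 47 + 40 + 40 + 46 + 48 + 41)/7 = 43.7143
Deviations from mean: 0.2857, 3.2857, -3.7143, -3.7143, 2.2857, 4.2857, -2.7143
Σ(x_t−x̄)(x_{t+2}−x̄) = (-1.0612) + (-12.2041) + (-8.4898) + (-15.9184) + (-6.2041) = -43.8776
Denominator Σ(x_t−x̄)² = 69.4286
r_2 = -43.8776 / 69.4286 = -0.632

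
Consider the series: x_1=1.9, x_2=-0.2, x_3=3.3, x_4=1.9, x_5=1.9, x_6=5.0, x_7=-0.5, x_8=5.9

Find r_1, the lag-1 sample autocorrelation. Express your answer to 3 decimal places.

Mean x̄ = (1.9 − 0.2 + 3.3 + 1.9 + 1.9 + 5.0 − 0.5 + 5.9)/8 = 2.4000
Deviations from mean: -0.5000, -2.6000, 0.9000, -0.5000, -0.5000, 2.6000, -2.9000, 3.5000
Σ(x_t−x̄)(x_{t+1}−x̄) = (1.3000) + (-2.3400) + (-0.4500) + (0.2500) + (-1.3000) + (-7.5400) + (-10.1500) = -20.2300
Denominator Σ(x_t−x̄)² = 35.7400
r_1 = -20.2300 / 35.7400 = -0.566

-0.566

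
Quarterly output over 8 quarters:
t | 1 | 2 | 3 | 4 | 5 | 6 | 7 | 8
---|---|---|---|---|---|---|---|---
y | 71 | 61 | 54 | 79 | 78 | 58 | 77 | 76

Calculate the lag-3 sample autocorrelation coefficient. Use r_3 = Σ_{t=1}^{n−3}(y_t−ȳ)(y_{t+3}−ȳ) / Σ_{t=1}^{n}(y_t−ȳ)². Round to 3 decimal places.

Mean ȳ = (71 + 61 + 54 + 79 + 78 + 58 + 77 + 76)/8 = 69.2500
Deviations from mean: 1.7500, -8.2500, -15.2500, 9.7500, 8.7500, -11.2500, 7.7500, 6.7500
Numerator Σ_{t=1}^{5}(y_t−ȳ)(y_{t+3}−ȳ) = 251.0625
Denominator Σ(y_t−ȳ)² = 707.5000
r_3 = 251.0625 / 707.5000 = 0.355

0.355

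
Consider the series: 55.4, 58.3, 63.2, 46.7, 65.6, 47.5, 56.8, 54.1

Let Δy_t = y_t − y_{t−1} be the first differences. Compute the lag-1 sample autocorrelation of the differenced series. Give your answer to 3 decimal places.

-0.844

First differences Δy: 2.9, 4.9, -16.5, 18.9, -18.1, 9.3, -2.7
Mean of differences = -0.1857
Numerator Σ(Δy_t−Δȳ)(Δy_{t+1}−Δȳ) = -914.3331
Denominator Σ(Δy_t−Δȳ)² = 1083.0286
r_1(Δy) = -914.3331 / 1083.0286 = -0.844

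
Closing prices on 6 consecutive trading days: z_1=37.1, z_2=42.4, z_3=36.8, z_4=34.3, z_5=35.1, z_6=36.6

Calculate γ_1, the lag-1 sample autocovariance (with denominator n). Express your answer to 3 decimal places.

0.976

Mean z̄ = (37.1 + 42.4 + 36.8 + 34.3 + 35.1 + 36.6)/6 = 37.0500
Deviations: 0.0500, 5.3500, -0.2500, -2.7500, -1.9500, -0.4500
Σ_{t=1}^{5}(z_t−z̄)(z_{t+1}−z̄) = 5.8575
γ_1 = 5.8575 / 6 = 0.976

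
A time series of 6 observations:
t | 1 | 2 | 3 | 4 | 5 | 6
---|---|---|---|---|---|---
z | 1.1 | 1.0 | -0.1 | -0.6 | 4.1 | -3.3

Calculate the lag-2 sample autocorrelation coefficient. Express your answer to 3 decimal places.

0.029

Mean z̄ = (1.1 + 1.0 − 0.1 − 0.6 + 4.1 − 3.3)/6 = 0.3667
Deviations from mean: 0.7333, 0.6333, -0.4667, -0.9667, 3.7333, -3.6667
Numerator Σ_{t=1}^{4}(z_t−z̄)(z_{t+2}−z̄) = 0.8478
Denominator Σ(z_t−z̄)² = 29.4733
r_2 = 0.8478 / 29.4733 = 0.029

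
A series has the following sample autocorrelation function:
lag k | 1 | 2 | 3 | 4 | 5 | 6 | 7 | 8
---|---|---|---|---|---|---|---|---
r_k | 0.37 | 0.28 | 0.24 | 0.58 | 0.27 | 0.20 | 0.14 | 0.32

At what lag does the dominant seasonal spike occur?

4

The largest autocorrelation is r_4 = 0.58; the remaining lags stay at or below 0.37. The elevated value at lag 1 (0.37), dropping to 0.28 at lag 2, reflects decaying short-term dependence rather than seasonality.
The dominant spike at lag 4 indicates a seasonal period of 4.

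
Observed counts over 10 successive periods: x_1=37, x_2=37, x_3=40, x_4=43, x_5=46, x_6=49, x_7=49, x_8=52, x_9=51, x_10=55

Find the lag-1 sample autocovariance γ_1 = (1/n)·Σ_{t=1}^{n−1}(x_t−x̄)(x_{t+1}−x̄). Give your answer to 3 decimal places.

25.489

Mean x̄ = (37 + 37 + 40 + 43 + 46 + 49 + 49 + 52 + 51 + 55)/10 = 45.9000
Σ_{t=1}^{9}(x_t−x̄)(x_{t+1}−x̄) = 254.8900
γ_1 = 254.8900 / 10 = 25.489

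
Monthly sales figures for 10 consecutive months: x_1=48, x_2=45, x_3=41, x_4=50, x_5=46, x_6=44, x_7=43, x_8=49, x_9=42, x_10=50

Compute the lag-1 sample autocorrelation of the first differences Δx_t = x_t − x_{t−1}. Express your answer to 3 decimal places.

-0.557

First differences Δx: -3, -4, 9, -4, -2, -1, 6, -7, 8
Mean of differences = 0.2222
Numerator Σ(Δx_t−Δx̄)(Δx_{t+1}−Δx̄) = -153.3827
Denominator Σ(Δx_t−Δx̄)² = 275.5556
r_1(Δx) = -153.3827 / 275.5556 = -0.557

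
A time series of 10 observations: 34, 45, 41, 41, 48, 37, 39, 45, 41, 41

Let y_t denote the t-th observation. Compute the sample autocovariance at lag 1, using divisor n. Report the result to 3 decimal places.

Mean ȳ = (34 + 45 + 41 + 41 + 48 + 37 + 39 + 45 + 41 + 41)/10 = 41.2000
Σ_{t=1}^{9}(y_t−ȳ)(y_{t+1}−ȳ) = -57.8400
γ_1 = -57.8400 / 10 = -5.784

-5.784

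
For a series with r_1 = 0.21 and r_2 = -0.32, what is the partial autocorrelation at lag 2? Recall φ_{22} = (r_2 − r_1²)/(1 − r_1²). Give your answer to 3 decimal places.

-0.381

φ_{22} = (r_2 − r_1²) / (1 − r_1²)
r_1² = (0.21)² = 0.0441
Numerator = -0.32 − 0.0441 = -0.3641; denominator = 1 − 0.0441 = 0.9559
φ_{22} = -0.3641 / 0.9559 = -0.381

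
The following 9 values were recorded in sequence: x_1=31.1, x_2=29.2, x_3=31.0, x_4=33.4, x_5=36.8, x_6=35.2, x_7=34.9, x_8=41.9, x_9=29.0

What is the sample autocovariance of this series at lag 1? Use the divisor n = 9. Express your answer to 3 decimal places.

Mean x̄ = (31.1 + 29.2 + 31.0 + 33.4 + 36.8 + 35.2 + 34.9 + 41.9 + 29.0)/9 = 33.6111
Σ_{t=1}^{8}(x_t−x̄)(x_{t+1}−x̄) = 2.0499
γ_1 = 2.0499 / 9 = 0.228

0.228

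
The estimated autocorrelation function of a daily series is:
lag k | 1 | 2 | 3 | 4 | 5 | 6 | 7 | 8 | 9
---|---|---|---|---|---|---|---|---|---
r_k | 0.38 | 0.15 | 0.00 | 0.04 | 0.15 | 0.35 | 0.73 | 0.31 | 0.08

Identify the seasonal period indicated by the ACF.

The largest autocorrelation is r_7 = 0.73; the remaining lags stay at or below 0.38. The elevated value at lag 1 (0.38), dropping to 0.15 at lag 2, reflects decaying short-term dependence rather than seasonality.
The dominant spike at lag 7 indicates a seasonal period of 7.

7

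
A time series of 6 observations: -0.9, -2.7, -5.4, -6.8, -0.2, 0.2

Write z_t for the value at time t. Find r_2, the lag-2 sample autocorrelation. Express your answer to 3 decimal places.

-0.549

Mean z̄ = (-0.9 − 2.7 − 5.4 − 6.8 − 0.2 + 0.2)/6 = -2.6333
Numerator Σ_{t=1}^{4}(z_t−z̄)(z_{t+2}−z̄) = -23.0556
Denominator Σ(z_t−z̄)² = 41.9733
r_2 = -23.0556 / 41.9733 = -0.549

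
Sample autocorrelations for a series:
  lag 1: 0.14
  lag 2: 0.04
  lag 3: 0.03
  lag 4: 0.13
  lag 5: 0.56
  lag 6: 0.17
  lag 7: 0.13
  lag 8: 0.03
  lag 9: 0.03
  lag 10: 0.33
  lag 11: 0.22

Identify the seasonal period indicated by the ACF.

5

The largest autocorrelation is r_5 = 0.56, with a weaker echo at lag 10 (0.33); the remaining lags stay at or below 0.22.
The dominant spike at lag 5 indicates a seasonal period of 5.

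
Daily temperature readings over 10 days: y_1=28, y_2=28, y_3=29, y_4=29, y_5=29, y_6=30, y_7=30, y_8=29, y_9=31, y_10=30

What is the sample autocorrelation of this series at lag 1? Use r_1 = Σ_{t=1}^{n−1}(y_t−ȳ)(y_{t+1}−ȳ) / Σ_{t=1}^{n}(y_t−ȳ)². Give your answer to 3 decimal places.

Mean ȳ = (28 + 28 + 29 + 29 + 29 + 30 + 30 + 29 + 31 + 30)/10 = 29.3000
Numerator Σ_{t=1}^{9}(y_t−ȳ)(y_{t+1}−ȳ) = 3.0100
Denominator Σ(y_t−ȳ)² = 8.1000
r_1 = 3.0100 / 8.1000 = 0.372

0.372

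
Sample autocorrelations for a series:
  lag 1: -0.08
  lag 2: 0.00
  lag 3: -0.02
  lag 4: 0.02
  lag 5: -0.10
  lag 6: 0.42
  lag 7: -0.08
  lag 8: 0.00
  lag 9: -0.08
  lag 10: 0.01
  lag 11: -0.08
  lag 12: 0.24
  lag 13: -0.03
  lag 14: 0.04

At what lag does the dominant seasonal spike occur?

6

The largest autocorrelation is r_6 = 0.42, with a weaker echo at lag 12 (0.24); the remaining lags stay at or below 0.04.
The dominant spike at lag 6 indicates a seasonal period of 6.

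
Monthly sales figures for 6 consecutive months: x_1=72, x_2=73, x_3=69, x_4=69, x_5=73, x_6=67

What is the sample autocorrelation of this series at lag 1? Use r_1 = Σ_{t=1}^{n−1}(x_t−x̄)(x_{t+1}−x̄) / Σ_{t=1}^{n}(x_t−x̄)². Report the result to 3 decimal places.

Mean x̄ = (72 + 73 + 69 + 69 + 73 + 67)/6 = 70.5000
Deviations from mean: 1.5000, 2.5000, -1.5000, -1.5000, 2.5000, -3.5000
Numerator Σ_{t=1}^{5}(x_t−x̄)(x_{t+1}−x̄) = -10.2500
Denominator Σ(x_t−x̄)² = 31.5000
r_1 = -10.2500 / 31.5000 = -0.325

-0.325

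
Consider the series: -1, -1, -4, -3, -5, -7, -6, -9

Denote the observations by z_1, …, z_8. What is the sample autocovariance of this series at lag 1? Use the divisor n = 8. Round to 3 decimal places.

Mean z̄ = (-1 − 1 − 4 − 3 − 5 − 7 − 6 − 9)/8 = -4.5000
Deviations: 3.5000, 3.5000, 0.5000, 1.5000, -0.5000, -2.5000, -1.5000, -4.5000
Σ_{t=1}^{7}(z_t−z̄)(z_{t+1}−z̄) = 25.7500
γ_1 = 25.7500 / 8 = 3.219

3.219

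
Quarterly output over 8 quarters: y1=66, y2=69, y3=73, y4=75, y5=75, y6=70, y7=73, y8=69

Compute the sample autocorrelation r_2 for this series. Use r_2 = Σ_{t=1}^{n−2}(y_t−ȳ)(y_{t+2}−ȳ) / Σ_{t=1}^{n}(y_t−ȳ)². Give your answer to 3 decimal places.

-0.087

Mean ȳ = (66 + 69 + 73 + 75 + 75 + 70 + 73 + 69)/8 = 71.2500
Numerator Σ_{t=1}^{6}(y_t−ȳ)(y_{t+2}−ȳ) = -6.3750
Denominator Σ(y_t−ȳ)² = 73.5000
r_2 = -6.3750 / 73.5000 = -0.087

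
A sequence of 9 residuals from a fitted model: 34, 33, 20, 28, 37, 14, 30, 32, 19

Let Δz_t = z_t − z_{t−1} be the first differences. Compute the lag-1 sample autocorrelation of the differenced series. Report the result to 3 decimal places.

-0.477

First differences Δz: -1, -13, 8, 9, -23, 16, 2, -13
Mean of differences = -1.8750
Numerator Σ(Δz_t−Δz̄)(Δz_{t+1}−Δz̄) = -593.3906
Denominator Σ(Δz_t−Δz̄)² = 1244.8750
r_1(Δz) = -593.3906 / 1244.8750 = -0.477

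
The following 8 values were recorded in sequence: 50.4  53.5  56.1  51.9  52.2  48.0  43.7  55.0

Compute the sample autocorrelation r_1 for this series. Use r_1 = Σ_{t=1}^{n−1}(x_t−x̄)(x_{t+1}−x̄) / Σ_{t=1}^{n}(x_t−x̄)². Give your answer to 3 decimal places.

0.054

Mean x̄ = (50.4 + 53.5 + 56.1 + 51.9 + 52.2 + 48.0 + 43.7 + 55.0)/8 = 51.3500
Deviations from mean: -0.9500, 2.1500, 4.7500, 0.5500, 0.8500, -3.3500, -7.6500, 3.6500
Σ(x_t−x̄)(x_{t+1}−x̄) = (-2.0425) + (10.2125) + (2.6125) + (0.4675) + (-2.8475) + (25.6275) + (-27.9225) = 6.1075
Denominator Σ(x_t−x̄)² = 112.1800
r_1 = 6.1075 / 112.1800 = 0.054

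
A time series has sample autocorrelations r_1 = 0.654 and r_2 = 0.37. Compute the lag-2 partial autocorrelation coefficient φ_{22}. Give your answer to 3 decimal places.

-0.101

φ_{22} = (r_2 − r_1²) / (1 − r_1²)
r_1² = (0.654)² = 0.427716
Numerator = 0.37 − 0.4277 = -0.0577; denominator = 1 − 0.4277 = 0.5723
φ_{22} = -0.0577 / 0.5723 = -0.101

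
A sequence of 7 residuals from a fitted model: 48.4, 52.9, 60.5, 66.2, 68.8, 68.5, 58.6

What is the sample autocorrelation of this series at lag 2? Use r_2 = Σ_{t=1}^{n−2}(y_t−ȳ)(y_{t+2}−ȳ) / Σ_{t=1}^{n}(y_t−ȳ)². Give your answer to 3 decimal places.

-0.038

Mean ȳ = (48.4 + 52.9 + 60.5 + 66.2 + 68.8 + 68.5 + 58.6)/7 = 60.5571
Σ(y_t−ȳ)(y_{t+2}−ȳ) = (0.6947) + (-43.2082) + (-0.4710) + (44.8204) + (-16.1324) = -14.2965
Denominator Σ(y_t−ȳ)² = 373.1371
r_2 = -14.2965 / 373.1371 = -0.038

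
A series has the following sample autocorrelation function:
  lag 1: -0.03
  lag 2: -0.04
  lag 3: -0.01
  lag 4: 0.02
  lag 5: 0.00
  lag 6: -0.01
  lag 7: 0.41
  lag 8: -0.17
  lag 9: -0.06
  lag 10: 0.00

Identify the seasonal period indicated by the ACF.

7

The largest autocorrelation is r_7 = 0.41; the remaining lags stay at or below 0.02.
The dominant spike at lag 7 indicates a seasonal period of 7.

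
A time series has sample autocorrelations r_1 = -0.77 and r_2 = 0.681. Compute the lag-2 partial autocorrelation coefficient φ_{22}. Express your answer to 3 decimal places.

φ_{22} = (r_2 − r_1²) / (1 − r_1²)
r_1² = (-0.77)² = 0.5929
Numerator = 0.681 − 0.5929 = 0.0881; denominator = 1 − 0.5929 = 0.4071
φ_{22} = 0.0881 / 0.4071 = 0.216

0.216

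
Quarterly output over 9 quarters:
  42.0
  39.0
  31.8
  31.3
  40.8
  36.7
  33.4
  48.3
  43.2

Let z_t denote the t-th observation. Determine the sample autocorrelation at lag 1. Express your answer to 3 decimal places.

0.119

Mean z̄ = (42.0 + 39.0 + 31.8 + 31.3 + 40.8 + 36.7 + 33.4 + 48.3 + 43.2)/9 = 38.5000
Numerator Σ_{t=1}^{8}(z_t−z̄)(z_{t+1}−z̄) = 31.2000
Denominator Σ(z_t−z̄)² = 261.9000
r_1 = 31.2000 / 261.9000 = 0.119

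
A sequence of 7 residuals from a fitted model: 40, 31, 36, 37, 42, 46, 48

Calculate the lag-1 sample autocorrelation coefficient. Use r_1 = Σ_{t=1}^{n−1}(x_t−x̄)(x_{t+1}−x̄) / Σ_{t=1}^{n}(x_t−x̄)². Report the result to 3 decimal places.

Mean x̄ = (40 + 31 + 36 + 37 + 42 + 46 + 48)/7 = 40.0000
Deviations from mean: 0.0000, -9.0000, -4.0000, -3.0000, 2.0000, 6.0000, 8.0000
Σ(x_t−x̄)(x_{t+1}−x̄) = (0.0000) + (36.0000) + (12.0000) + (-6.0000) + (12.0000) + (48.0000) = 102.0000
Denominator Σ(x_t−x̄)² = 210.0000
r_1 = 102.0000 / 210.0000 = 0.486

0.486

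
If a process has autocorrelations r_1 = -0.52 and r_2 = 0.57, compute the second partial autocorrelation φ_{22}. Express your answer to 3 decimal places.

φ_{22} = (r_2 − r_1²) / (1 − r_1²)
r_1² = (-0.52)² = 0.2704
Numerator = 0.57 − 0.2704 = 0.2996; denominator = 1 − 0.2704 = 0.7296
φ_{22} = 0.2996 / 0.7296 = 0.411

0.411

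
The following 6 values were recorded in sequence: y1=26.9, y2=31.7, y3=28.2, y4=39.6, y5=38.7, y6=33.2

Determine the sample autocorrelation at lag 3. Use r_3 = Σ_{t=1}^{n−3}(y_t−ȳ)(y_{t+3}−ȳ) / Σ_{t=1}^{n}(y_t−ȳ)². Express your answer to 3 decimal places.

Mean ȳ = (26.9 + 31.7 + 28.2 + 39.6 + 38.7 + 33.2)/6 = 33.0500
Deviations from mean: -6.1500, -1.3500, -4.8500, 6.5500, 5.6500, 0.1500
Σ(y_t−ȳ)(y_{t+3}−ȳ) = (-40.2825) + (-7.6275) + (-0.7275) = -48.6375
Denominator Σ(y_t−ȳ)² = 138.0150
r_3 = -48.6375 / 138.0150 = -0.352

-0.352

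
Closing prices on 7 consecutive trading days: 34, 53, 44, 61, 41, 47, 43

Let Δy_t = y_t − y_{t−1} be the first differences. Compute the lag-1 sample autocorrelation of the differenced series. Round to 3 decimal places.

First differences Δy: 19, -9, 17, -20, 6, -4
Mean of differences = 1.5000
Numerator Σ(Δy_t−Δȳ)(Δy_{t+1}−Δȳ) = -801.2500
Denominator Σ(Δy_t−Δȳ)² = 1169.5000
r_1(Δy) = -801.2500 / 1169.5000 = -0.685

-0.685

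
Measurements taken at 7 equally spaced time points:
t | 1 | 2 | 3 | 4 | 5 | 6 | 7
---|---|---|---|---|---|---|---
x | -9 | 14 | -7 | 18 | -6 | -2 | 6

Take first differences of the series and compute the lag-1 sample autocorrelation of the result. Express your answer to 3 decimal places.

-0.740

First differences Δx: 23, -21, 25, -24, 4, 8
Mean of differences = 2.5000
Numerator Σ(Δx_t−Δx̄)(Δx_{t+1}−Δx̄) = -1638.2500
Denominator Σ(Δx_t−Δx̄)² = 2213.5000
r_1(Δx) = -1638.2500 / 2213.5000 = -0.740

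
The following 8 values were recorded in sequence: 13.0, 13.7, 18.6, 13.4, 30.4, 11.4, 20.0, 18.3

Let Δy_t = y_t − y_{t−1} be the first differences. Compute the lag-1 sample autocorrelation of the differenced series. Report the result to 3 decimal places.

-0.797

First differences Δy: 0.7, 4.9, -5.2, 17.0, -19.0, 8.6, -1.7
Mean of differences = 0.7571
Numerator Σ(Δy_t−Δȳ)(Δy_{t+1}−Δȳ) = -616.8133
Denominator Σ(Δy_t−Δȳ)² = 774.3771
r_1(Δy) = -616.8133 / 774.3771 = -0.797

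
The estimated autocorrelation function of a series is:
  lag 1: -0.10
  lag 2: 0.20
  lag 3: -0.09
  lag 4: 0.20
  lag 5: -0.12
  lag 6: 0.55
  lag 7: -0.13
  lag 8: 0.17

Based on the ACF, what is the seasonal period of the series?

6

The largest autocorrelation is r_6 = 0.55; the remaining lags stay at or below 0.20.
The dominant spike at lag 6 indicates a seasonal period of 6.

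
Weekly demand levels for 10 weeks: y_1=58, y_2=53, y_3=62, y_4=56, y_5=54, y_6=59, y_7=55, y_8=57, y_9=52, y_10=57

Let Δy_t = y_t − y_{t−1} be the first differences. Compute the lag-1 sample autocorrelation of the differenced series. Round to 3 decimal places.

-0.665

First differences Δy: -5, 9, -6, -2, 5, -4, 2, -5, 5
Mean of differences = -0.1111
Numerator Σ(Δy_t−Δȳ)(Δy_{t+1}−Δȳ) = -160.1235
Denominator Σ(Δy_t−Δȳ)² = 240.8889
r_1(Δy) = -160.1235 / 240.8889 = -0.665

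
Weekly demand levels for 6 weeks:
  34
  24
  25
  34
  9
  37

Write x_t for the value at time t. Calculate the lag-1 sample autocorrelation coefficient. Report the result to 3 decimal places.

-0.621

Mean x̄ = (34 + 24 + 25 + 34 + 9 + 37)/6 = 27.1667
Deviations from mean: 6.8333, -3.1667, -2.1667, 6.8333, -18.1667, 9.8333
Σ(x_t−x̄)(x_{t+1}−x̄) = (-21.6389) + (6.8611) + (-14.8056) + (-124.1389) + (-178.6389) = -332.3611
Denominator Σ(x_t−x̄)² = 534.8333
r_1 = -332.3611 / 534.8333 = -0.621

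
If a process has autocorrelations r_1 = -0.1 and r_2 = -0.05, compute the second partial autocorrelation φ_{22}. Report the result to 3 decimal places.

-0.061

φ_{22} = (r_2 − r_1²) / (1 − r_1²)
r_1² = (-0.1)² = 0.01
Numerator = -0.05 − 0.0100 = -0.0600; denominator = 1 − 0.0100 = 0.9900
φ_{22} = -0.0600 / 0.9900 = -0.061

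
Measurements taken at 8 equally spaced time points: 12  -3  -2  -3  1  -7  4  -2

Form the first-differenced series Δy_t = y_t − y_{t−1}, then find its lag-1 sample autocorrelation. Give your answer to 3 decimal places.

First differences Δy: -15, 1, -1, 4, -8, 11, -6
Mean of differences = -2.0000
Numerator Σ(Δy_t−Δȳ)(Δy_{t+1}−Δȳ) = -196.0000
Denominator Σ(Δy_t−Δȳ)² = 436.0000
r_1(Δy) = -196.0000 / 436.0000 = -0.450

-0.450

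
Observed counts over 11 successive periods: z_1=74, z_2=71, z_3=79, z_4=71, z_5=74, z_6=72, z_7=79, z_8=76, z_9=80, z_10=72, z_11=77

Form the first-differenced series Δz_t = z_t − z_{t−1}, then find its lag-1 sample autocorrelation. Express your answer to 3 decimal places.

First differences Δz: -3, 8, -8, 3, -2, 7, -3, 4, -8, 5
Mean of differences = 0.3000
Numerator Σ(Δz_t−Δz̄)(Δz_{t+1}−Δz̄) = -237.3900
Denominator Σ(Δz_t−Δz̄)² = 312.1000
r_1(Δz) = -237.3900 / 312.1000 = -0.761

-0.761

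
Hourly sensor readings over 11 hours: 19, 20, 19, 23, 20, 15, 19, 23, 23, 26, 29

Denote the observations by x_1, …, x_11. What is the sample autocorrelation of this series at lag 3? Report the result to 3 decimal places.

Mean x̄ = (19 + 20 + 19 + 23 + 20 + 15 + 19 + 23 + 23 + 26 + 29)/11 = 21.4545
Numerator Σ_{t=1}^{8}(x_t−x̄)(x_{t+3}−x̄) = -1.3471
Denominator Σ(x_t−x̄)² = 148.7273
r_3 = -1.3471 / 148.7273 = -0.009

-0.009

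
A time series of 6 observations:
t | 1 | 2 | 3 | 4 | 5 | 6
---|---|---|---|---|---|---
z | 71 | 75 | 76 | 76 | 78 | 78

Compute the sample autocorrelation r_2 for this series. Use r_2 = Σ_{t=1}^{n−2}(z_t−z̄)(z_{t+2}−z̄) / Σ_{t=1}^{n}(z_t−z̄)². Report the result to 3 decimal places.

-0.007

Mean z̄ = (71 + 75 + 76 + 76 + 78 + 78)/6 = 75.6667
Deviations from mean: -4.6667, -0.6667, 0.3333, 0.3333, 2.3333, 2.3333
Σ(z_t−z̄)(z_{t+2}−z̄) = (-1.5556) + (-0.2222) + (0.7778) + (0.7778) = -0.2222
Denominator Σ(z_t−z̄)² = 33.3333
r_2 = -0.2222 / 33.3333 = -0.007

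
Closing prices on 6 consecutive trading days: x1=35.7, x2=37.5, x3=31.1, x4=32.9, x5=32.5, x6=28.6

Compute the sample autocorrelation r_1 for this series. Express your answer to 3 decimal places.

0.117

Mean x̄ = (35.7 + 37.5 + 31.1 + 32.9 + 32.5 + 28.6)/6 = 33.0500
Deviations from mean: 2.6500, 4.4500, -1.9500, -0.1500, -0.5500, -4.4500
Σ(x_t−x̄)(x_{t+1}−x̄) = (11.7925) + (-8.6775) + (0.2925) + (0.0825) + (2.4475) = 5.9375
Denominator Σ(x_t−x̄)² = 50.7550
r_1 = 5.9375 / 50.7550 = 0.117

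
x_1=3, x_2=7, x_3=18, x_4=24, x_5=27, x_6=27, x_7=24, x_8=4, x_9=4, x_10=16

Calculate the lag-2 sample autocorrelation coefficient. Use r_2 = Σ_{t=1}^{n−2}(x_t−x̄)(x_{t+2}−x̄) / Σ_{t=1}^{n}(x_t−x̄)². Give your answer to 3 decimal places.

-0.123

Mean x̄ = (3 + 7 + 18 + 24 + 27 + 27 + 24 + 4 + 4 + 16)/10 = 15.4000
Numerator Σ_{t=1}^{8}(x_t−x̄)(x_{t+2}−x̄) = -111.9200
Denominator Σ(x_t−x̄)² = 908.4000
r_2 = -111.9200 / 908.4000 = -0.123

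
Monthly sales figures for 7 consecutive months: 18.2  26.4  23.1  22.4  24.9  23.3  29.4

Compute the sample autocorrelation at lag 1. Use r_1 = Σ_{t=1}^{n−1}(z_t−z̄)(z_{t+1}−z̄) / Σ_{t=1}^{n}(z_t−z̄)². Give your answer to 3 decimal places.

Mean z̄ = (18.2 + 26.4 + 23.1 + 22.4 + 24.9 + 23.3 + 29.4)/7 = 23.9571
Σ(z_t−z̄)(z_{t+1}−z̄) = (-14.0639) + (-2.0939) + (1.3347) + (-1.4682) + (-0.6196) + (-3.5767) = -20.4876
Denominator Σ(z_t−z̄)² = 73.2171
r_1 = -20.4876 / 73.2171 = -0.280

-0.280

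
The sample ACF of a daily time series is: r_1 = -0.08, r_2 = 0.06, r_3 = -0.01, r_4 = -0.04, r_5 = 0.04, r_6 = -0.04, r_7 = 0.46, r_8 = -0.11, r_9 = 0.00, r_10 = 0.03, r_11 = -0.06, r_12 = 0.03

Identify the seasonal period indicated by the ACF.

The largest autocorrelation is r_7 = 0.46; the remaining lags stay at or below 0.06.
The dominant spike at lag 7 indicates a seasonal period of 7.

7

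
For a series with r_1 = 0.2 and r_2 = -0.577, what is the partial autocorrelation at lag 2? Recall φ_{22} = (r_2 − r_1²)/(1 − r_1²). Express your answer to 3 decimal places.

φ_{22} = (r_2 − r_1²) / (1 − r_1²)
r_1² = (0.2)² = 0.04
Numerator = -0.577 − 0.0400 = -0.6170; denominator = 1 − 0.0400 = 0.9600
φ_{22} = -0.6170 / 0.9600 = -0.643

-0.643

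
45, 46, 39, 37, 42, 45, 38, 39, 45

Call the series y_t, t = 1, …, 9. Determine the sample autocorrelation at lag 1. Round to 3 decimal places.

Mean ȳ = (45 + 46 + 39 + 37 + 42 + 45 + 38 + 39 + 45)/9 = 41.7778
Numerator Σ_{t=1}^{8}(y_t−ȳ)(y_{t+1}−ȳ) = 4.1728
Denominator Σ(y_t−ȳ)² = 101.5556
r_1 = 4.1728 / 101.5556 = 0.041

0.041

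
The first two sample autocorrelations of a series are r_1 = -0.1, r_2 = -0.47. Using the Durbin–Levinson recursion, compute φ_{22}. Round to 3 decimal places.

φ_{22} = (r_2 − r_1²) / (1 − r_1²)
r_1² = (-0.1)² = 0.01
Numerator = -0.47 − 0.0100 = -0.4800; denominator = 1 − 0.0100 = 0.9900
φ_{22} = -0.4800 / 0.9900 = -0.485

-0.485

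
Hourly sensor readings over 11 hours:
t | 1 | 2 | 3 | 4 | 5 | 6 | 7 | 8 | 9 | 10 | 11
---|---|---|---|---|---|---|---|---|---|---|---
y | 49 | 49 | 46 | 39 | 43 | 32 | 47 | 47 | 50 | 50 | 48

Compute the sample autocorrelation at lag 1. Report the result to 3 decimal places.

Mean ȳ = (49 + 49 + 46 + 39 + 43 + 32 + 47 + 47 + 50 + 50 + 48)/11 = 45.4545
Numerator Σ_{t=1}^{10}(y_t−ȳ)(y_{t+1}−ȳ) = 80.7025
Denominator Σ(y_t−ȳ)² = 306.7273
r_1 = 80.7025 / 306.7273 = 0.263

0.263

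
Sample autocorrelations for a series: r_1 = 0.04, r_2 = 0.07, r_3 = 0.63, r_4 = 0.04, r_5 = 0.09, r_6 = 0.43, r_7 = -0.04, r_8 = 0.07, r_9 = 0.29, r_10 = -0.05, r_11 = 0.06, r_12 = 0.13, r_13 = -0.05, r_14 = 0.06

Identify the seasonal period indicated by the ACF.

3

The largest autocorrelation is r_3 = 0.63, with weaker echoes at lags 6 (0.43) and 9 (0.29); the remaining lags stay at or below 0.13.
The dominant spike at lag 3 indicates a seasonal period of 3.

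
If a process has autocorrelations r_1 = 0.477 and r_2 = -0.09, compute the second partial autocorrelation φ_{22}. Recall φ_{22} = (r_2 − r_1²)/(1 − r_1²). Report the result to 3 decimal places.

φ_{22} = (r_2 − r_1²) / (1 − r_1²)
r_1² = (0.477)² = 0.227529
Numerator = -0.09 − 0.2275 = -0.3175; denominator = 1 − 0.2275 = 0.7725
φ_{22} = -0.3175 / 0.7725 = -0.411

-0.411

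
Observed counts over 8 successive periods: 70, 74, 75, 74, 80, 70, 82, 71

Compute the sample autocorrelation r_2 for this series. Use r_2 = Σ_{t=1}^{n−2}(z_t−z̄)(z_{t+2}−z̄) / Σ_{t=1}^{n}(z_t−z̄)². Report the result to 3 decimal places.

Mean z̄ = (70 + 74 + 75 + 74 + 80 + 70 + 82 + 71)/8 = 74.5000
Numerator Σ_{t=1}^{6}(z_t−z̄)(z_{t+2}−z̄) = 60.0000
Denominator Σ(z_t−z̄)² = 140.0000
r_2 = 60.0000 / 140.0000 = 0.429

0.429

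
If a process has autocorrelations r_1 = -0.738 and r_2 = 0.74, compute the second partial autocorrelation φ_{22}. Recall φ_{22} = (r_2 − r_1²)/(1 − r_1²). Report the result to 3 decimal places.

φ_{22} = (r_2 − r_1²) / (1 − r_1²)
r_1² = (-0.738)² = 0.544644
Numerator = 0.74 − 0.5446 = 0.1954; denominator = 1 − 0.5446 = 0.4554
φ_{22} = 0.1954 / 0.4554 = 0.429

0.429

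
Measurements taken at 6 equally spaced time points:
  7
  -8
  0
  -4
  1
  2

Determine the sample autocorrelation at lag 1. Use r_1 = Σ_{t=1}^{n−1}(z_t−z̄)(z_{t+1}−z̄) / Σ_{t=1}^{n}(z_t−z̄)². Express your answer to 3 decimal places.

-0.463

Mean z̄ = (7 − 8 + 0 − 4 + 1 + 2)/6 = -0.3333
Deviations from mean: 7.3333, -7.6667, 0.3333, -3.6667, 1.3333, 2.3333
Σ(z_t−z̄)(z_{t+1}−z̄) = (-56.2222) + (-2.5556) + (-1.2222) + (-4.8889) + (3.1111) = -61.7778
Denominator Σ(z_t−z̄)² = 133.3333
r_1 = -61.7778 / 133.3333 = -0.463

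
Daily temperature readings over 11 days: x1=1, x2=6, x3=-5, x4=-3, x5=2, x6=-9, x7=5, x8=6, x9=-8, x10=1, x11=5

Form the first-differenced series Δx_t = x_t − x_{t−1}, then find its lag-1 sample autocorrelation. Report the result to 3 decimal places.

-0.464

First differences Δx: 5, -11, 2, 5, -11, 14, 1, -14, 9, 4
Mean of differences = 0.4000
Numerator Σ(Δx_t−Δx̄)(Δx_{t+1}−Δx̄) = -364.1600
Denominator Σ(Δx_t−Δx̄)² = 784.4000
r_1(Δx) = -364.1600 / 784.4000 = -0.464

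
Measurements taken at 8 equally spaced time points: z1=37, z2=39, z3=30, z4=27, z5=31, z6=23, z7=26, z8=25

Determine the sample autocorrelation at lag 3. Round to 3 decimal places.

Mean z̄ = (37 + 39 + 30 + 27 + 31 + 23 + 26 + 25)/8 = 29.7500
Deviations from mean: 7.2500, 9.2500, 0.2500, -2.7500, 1.2500, -6.7500, -3.7500, -4.7500
Numerator Σ_{t=1}^{5}(z_t−z̄)(z_{t+3}−z̄) = -5.6875
Denominator Σ(z_t−z̄)² = 229.5000
r_3 = -5.6875 / 229.5000 = -0.025

-0.025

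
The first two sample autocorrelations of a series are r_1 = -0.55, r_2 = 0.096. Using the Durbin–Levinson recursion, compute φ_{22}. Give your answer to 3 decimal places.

-0.296

φ_{22} = (r_2 − r_1²) / (1 − r_1²)
r_1² = (-0.55)² = 0.3025
Numerator = 0.096 − 0.3025 = -0.2065; denominator = 1 − 0.3025 = 0.6975
φ_{22} = -0.2065 / 0.6975 = -0.296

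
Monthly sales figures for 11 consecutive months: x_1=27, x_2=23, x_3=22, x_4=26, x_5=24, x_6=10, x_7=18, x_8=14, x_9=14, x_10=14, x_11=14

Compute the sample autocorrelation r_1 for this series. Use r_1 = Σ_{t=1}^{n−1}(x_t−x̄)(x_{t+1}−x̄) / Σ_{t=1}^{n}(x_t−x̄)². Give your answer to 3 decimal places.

0.413

Mean x̄ = (27 + 23 + 22 + 26 + 24 + 10 + 18 + 14 + 14 + 14 + 14)/11 = 18.7273
Numerator Σ_{t=1}^{10}(x_t−x̄)(x_{t+1}−x̄) = 142.2893
Denominator Σ(x_t−x̄)² = 344.1818
r_1 = 142.2893 / 344.1818 = 0.413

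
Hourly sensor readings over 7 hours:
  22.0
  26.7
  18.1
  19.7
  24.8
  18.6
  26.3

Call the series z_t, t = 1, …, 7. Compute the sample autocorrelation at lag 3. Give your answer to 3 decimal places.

Mean z̄ = (22.0 + 26.7 + 18.1 + 19.7 + 24.8 + 18.6 + 26.3)/7 = 22.3143
Numerator Σ_{t=1}^{4}(z_t−z̄)(z_{t+3}−z̄) = 16.9565
Denominator Σ(z_t−z̄)² = 79.7886
r_3 = 16.9565 / 79.7886 = 0.213

0.213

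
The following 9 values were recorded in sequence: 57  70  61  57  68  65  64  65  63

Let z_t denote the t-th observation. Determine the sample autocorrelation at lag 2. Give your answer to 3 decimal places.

Mean z̄ = (57 + 70 + 61 + 57 + 68 + 65 + 64 + 65 + 63)/9 = 63.3333
Numerator Σ_{t=1}^{7}(z_t−z̄)(z_{t+2}−z̄) = -43.2222
Denominator Σ(z_t−z̄)² = 158.0000
r_2 = -43.2222 / 158.0000 = -0.274

-0.274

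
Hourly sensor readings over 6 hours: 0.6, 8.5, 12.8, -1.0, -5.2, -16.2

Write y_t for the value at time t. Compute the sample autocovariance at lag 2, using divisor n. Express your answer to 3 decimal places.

-8.368

Mean ȳ = (0.6 + 8.5 + 12.8 − 1.0 − 5.2 − 16.2)/6 = -0.0833
Deviations: 0.6833, 8.5833, 12.8833, -0.9167, -5.1167, -16.1167
Σ_{t=1}^{4}(y_t−ȳ)(y_{t+2}−ȳ) = -50.2106
γ_2 = -50.2106 / 6 = -8.368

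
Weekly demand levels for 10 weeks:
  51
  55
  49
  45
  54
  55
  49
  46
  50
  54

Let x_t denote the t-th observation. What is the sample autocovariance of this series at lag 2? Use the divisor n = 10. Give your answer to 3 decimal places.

-9.468

Mean x̄ = (51 + 55 + 49 + 45 + 54 + 55 + 49 + 46 + 50 + 54)/10 = 50.8000
Σ_{t=1}^{8}(x_t−x̄)(x_{t+2}−x̄) = -94.6800
γ_2 = -94.6800 / 10 = -9.468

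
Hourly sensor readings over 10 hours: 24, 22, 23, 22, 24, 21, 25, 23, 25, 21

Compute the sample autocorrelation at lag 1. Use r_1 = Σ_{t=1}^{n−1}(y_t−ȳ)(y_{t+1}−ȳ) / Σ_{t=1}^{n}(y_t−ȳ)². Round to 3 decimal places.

Mean ȳ = (24 + 22 + 23 + 22 + 24 + 21 + 25 + 23 + 25 + 21)/10 = 23.0000
Numerator Σ_{t=1}^{9}(y_t−ȳ)(y_{t+1}−ȳ) = -12.0000
Denominator Σ(y_t−ȳ)² = 20.0000
r_1 = -12.0000 / 20.0000 = -0.600

-0.600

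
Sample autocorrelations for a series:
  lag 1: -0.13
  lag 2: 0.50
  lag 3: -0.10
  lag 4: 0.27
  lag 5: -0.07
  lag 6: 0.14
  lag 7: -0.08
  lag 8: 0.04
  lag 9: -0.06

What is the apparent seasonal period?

The largest autocorrelation is r_2 = 0.50, with a weaker echo at lag 4 (0.27); the remaining lags stay at or below 0.14.
The dominant spike at lag 2 indicates a seasonal period of 2.

2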